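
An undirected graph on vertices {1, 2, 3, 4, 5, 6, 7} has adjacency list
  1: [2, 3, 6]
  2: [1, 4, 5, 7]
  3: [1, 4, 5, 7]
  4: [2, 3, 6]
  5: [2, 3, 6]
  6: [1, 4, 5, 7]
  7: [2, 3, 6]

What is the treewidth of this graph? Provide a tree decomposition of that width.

Treewidth 3.
One such decomposition:
Bags: B1 = {2, 3, 5, 6}  B2 = {2, 3, 6, 7}  B3 = {1, 2, 3, 6}  B4 = {2, 3, 4, 6}
Tree: B1–B2, B2–B3, B3–B4

Every bag has size at most 4, so the width is 4 − 1 = 3 and tw(G) ≤ 3. For the lower bound: the 4 vertex sets {2,5}, {3,7}, {6}, {1} are disjoint, each induces a connected subgraph, and every pair is joined by at least one edge of G. Contracting each set to a single vertex therefore yields K_{4} as a minor, and since treewidth is minor-monotone, tw(G) ≥ tw(K_{4}) = 3. Therefore the treewidth is 3.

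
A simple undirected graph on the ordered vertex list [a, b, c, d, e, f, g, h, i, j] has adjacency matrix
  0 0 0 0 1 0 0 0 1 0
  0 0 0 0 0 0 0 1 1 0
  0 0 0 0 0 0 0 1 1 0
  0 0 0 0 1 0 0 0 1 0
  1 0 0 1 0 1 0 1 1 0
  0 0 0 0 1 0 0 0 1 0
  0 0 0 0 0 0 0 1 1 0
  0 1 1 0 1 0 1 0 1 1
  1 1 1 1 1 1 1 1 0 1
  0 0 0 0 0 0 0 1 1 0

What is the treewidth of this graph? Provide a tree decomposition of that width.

Each bag holds 3 vertices, so the decomposition has width 2, which upper-bounds the treewidth. On the other hand G contains the 3-clique {d, e, i}. A clique must lie in a single bag of any decomposition, so no decomposition can have width below 2. Therefore the treewidth is 2.

Treewidth 2.
One optimal decomposition is:
Bags: B1 = {e, h, i}  B2 = {e, f, i}  B3 = {d, e, i}  B4 = {h, i, j}  B5 = {c, h, i}  B6 = {g, h, i}  B7 = {b, h, i}  B8 = {a, e, i}
Tree: B1–B2, B1–B3, B1–B4, B4–B5, B5–B6, B5–B7, B2–B8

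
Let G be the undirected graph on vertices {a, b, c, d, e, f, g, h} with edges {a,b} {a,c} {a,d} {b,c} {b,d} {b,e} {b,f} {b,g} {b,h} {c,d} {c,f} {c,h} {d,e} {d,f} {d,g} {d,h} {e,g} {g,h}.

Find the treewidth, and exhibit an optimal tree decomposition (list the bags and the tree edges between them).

Treewidth 3.
One such decomposition:
Bags: B1 = {b, c, d, f}  B2 = {b, c, d, h}  B3 = {a, b, c, d}  B4 = {b, d, g, h}  B5 = {b, d, e, g}
Tree: B1–B2, B2–B3, B2–B4, B4–B5

Every bag has size at most 4, so the width is 4 − 1 = 3 and tw(G) ≤ 3. For the lower bound, the 4 vertices {b, d, e, g} are pairwise adjacent, and any tree decomposition puts a clique entirely inside one bag — forcing width ≥ 3. Therefore the treewidth is 3.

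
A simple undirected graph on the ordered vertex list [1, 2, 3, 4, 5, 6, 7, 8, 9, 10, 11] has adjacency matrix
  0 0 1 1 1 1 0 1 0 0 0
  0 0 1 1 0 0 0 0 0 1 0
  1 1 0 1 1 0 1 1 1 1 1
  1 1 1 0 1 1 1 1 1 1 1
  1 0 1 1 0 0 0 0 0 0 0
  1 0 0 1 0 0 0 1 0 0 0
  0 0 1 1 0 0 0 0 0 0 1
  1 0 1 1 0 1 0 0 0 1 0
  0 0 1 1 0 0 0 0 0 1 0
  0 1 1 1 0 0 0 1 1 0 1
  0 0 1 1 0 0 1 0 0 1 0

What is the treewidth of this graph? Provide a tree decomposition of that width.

Every bag has size at most 4, so the width is 4 − 1 = 3 and tw(G) ≤ 3. For the lower bound, the 4 vertices {1, 3, 4, 8} are pairwise adjacent, and any tree decomposition puts a clique entirely inside one bag — forcing width ≥ 3. The upper and lower bounds meet at 3, so that is the treewidth.

Treewidth 3.
One optimal decomposition is:
Bags: B1 = {1, 3, 4, 8}  B2 = {3, 4, 8, 10}  B3 = {3, 4, 9, 10}  B4 = {2, 3, 4, 10}  B5 = {3, 4, 10, 11}  B6 = {1, 4, 6, 8}  B7 = {3, 4, 7, 11}  B8 = {1, 3, 4, 5}
Tree: B1–B2, B2–B3, B2–B4, B2–B5, B1–B6, B5–B7, B1–B8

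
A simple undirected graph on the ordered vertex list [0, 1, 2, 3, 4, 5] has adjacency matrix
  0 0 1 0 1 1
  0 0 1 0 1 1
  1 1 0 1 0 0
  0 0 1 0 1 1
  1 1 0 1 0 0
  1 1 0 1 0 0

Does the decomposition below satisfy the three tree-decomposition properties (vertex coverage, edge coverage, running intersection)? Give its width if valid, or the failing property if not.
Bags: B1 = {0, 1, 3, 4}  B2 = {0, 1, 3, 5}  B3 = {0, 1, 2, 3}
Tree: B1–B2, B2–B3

Vertex coverage: the bags together contain {0, 1, 2, 3, 4, 5}, the full vertex set. Edge coverage: each edge of G has both endpoints in at least one bag. Running intersection: for every vertex, the bags containing it form a connected subtree. All three properties hold, so this is a valid tree decomposition of width max|bag| − 1 = 3, and hence tw(G) ≤ 3.

Yes; width 3.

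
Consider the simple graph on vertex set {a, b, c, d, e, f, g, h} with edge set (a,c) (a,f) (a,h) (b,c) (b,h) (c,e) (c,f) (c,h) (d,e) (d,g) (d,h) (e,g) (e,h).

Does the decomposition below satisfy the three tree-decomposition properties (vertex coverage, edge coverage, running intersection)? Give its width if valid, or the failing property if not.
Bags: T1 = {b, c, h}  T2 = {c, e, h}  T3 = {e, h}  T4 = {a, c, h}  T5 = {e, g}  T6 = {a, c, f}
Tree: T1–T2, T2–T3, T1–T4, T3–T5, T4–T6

No — vertex d appears in no bag.

A tree decomposition must satisfy three properties: every vertex lies in some bag; for every edge, both endpoints lie together in some bag; and for every vertex, the bags containing it form a connected subtree. Here vertex d appears in no bag, so the decomposition is invalid.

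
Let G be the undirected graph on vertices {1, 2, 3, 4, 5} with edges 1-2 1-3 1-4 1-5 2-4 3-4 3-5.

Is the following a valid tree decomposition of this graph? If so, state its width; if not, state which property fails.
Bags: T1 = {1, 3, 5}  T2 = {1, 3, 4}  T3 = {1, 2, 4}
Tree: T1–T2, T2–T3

Yes; width 2.

Checking the three conditions: (i) the bags cover all of {1, 2, 3, 4, 5}; (ii) for each edge, some bag contains both endpoints; (iii) the bags containing any fixed vertex form a subtree. All hold, so the decomposition is valid with width 3 − 1 = 2.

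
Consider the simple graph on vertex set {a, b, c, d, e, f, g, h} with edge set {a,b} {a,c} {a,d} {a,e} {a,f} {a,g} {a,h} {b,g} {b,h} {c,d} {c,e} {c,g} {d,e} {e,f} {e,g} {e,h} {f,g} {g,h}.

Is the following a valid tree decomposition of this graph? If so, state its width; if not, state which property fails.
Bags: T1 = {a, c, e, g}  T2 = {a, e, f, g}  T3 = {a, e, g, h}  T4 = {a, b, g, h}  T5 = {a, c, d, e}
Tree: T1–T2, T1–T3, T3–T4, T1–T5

Yes; width 3.

Checking the three conditions: (i) the bags cover all of {a, b, c, d, e, f, g, h}; (ii) for each edge, some bag contains both endpoints; (iii) the bags containing any fixed vertex form a subtree. All hold, so the decomposition is valid with width 4 − 1 = 3.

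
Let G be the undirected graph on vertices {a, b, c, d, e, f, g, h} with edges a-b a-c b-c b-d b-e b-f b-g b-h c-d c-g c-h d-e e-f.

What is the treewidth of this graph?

A width-2 tree decomposition is:
Bags: B1 = {b, c, d}  B2 = {b, c, g}  B3 = {b, d, e}  B4 = {b, e, f}  B5 = {b, c, h}  B6 = {a, b, c}
Tree: B1–B2, B1–B3, B3–B4, B2–B5, B2–B6
Every bag has size at most 3, so the width is 3 − 1 = 2 and tw(G) ≤ 2. On the other hand G contains the 3-clique {b, d, e}. A clique must lie in a single bag of any decomposition, so no decomposition can have width below 2. The upper and lower bounds meet at 2, so that is the treewidth.

2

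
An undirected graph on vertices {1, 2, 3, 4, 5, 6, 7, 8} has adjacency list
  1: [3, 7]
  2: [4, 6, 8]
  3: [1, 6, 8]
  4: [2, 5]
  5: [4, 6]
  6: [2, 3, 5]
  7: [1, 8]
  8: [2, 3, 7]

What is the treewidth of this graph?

A width-2 tree decomposition is:
Bags: B1 = {2, 4, 5}  B2 = {2, 5, 6}  B3 = {2, 6, 8}  B4 = {3, 6, 8}  B5 = {3, 7, 8}  B6 = {1, 3, 7}
Tree: B1–B2, B2–B3, B3–B4, B4–B5, B5–B6
Every bag has size at most 3, so the width is 3 − 1 = 2 and tw(G) ≤ 2. The edges 4–5–6–2–4 form a cycle, so G is not a tree and its treewidth is at least 2. Hence tw(G) = 2 exactly.

2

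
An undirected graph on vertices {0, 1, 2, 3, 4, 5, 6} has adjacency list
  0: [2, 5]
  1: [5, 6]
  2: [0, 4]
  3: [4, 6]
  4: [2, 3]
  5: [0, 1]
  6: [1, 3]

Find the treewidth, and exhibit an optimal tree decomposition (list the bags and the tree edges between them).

Each bag holds 3 vertices, so the decomposition has width 2, which upper-bounds the treewidth. The edges 1–5–0–2–4–3–6–1 form a cycle, so G is not a tree and its treewidth is at least 2. Therefore the treewidth is 2.

Treewidth 2.
One optimal decomposition is:
Bags: B1 = {0, 1, 5}  B2 = {0, 1, 2}  B3 = {1, 2, 4}  B4 = {1, 3, 4}  B5 = {1, 3, 6}
Tree: B1–B2, B2–B3, B3–B4, B4–B5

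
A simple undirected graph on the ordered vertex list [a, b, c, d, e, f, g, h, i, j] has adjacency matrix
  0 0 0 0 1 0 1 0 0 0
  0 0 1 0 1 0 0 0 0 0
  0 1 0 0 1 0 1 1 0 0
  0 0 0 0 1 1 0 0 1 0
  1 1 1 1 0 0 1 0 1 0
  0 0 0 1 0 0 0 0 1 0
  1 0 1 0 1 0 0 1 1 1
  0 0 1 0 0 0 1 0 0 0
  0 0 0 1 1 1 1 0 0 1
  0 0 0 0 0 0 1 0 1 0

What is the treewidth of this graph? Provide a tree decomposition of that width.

Treewidth 2.
Bags: B1 = {e, g, i}  B2 = {c, e, g}  B3 = {b, c, e}  B4 = {a, e, g}  B5 = {d, e, i}  B6 = {d, f, i}  B7 = {c, g, h}  B8 = {g, i, j}
Tree: B1–B2, B2–B3, B1–B4, B1–B5, B5–B6, B2–B7, B1–B8

Every bag has size at most 3, so the width is 3 − 1 = 2 and tw(G) ≤ 2. Conversely, {d, e, i} is a clique of size 3, and the vertices of any clique must share a bag in every tree decomposition; so some bag has ≥ 3 vertices and tw(G) ≥ 2. The upper and lower bounds meet at 2, so that is the treewidth.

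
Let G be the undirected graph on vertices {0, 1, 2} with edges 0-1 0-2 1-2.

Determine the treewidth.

2

A width-2 tree decomposition is:
Bags: B1 = {0, 1, 2}
Tree: (single bag)
A single bag containing all 3 vertices is trivially a valid decomposition of width 2. For the lower bound, the 3 vertices {0, 1, 2} are pairwise adjacent, and any tree decomposition puts a clique entirely inside one bag — forcing width ≥ 2. Combining the bounds, tw(G) = 2.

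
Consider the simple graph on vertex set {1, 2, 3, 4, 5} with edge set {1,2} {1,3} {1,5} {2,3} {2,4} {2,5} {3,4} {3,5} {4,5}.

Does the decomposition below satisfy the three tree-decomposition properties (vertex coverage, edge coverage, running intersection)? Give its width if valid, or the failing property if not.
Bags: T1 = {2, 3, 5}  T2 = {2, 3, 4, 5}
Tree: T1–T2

No — vertex 1 appears in no bag.

A tree decomposition must satisfy three properties: every vertex lies in some bag; for every edge, both endpoints lie together in some bag; and for every vertex, the bags containing it form a connected subtree. Here vertex 1 appears in no bag, so the decomposition is invalid.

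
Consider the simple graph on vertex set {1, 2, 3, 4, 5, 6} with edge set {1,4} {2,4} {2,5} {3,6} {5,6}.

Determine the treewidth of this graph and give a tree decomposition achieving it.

The largest bag has 2 vertices, giving width 1; this decomposition certifies tw(G) ≤ 1. G has an edge, so its treewidth is at least 1. The upper and lower bounds meet at 1, so that is the treewidth.

Treewidth 1.
One such decomposition:
Bags: B1 = {3, 6}  B2 = {5, 6}  B3 = {2, 5}  B4 = {2, 4}  B5 = {1, 4}
Tree: B1–B2, B2–B3, B3–B4, B4–B5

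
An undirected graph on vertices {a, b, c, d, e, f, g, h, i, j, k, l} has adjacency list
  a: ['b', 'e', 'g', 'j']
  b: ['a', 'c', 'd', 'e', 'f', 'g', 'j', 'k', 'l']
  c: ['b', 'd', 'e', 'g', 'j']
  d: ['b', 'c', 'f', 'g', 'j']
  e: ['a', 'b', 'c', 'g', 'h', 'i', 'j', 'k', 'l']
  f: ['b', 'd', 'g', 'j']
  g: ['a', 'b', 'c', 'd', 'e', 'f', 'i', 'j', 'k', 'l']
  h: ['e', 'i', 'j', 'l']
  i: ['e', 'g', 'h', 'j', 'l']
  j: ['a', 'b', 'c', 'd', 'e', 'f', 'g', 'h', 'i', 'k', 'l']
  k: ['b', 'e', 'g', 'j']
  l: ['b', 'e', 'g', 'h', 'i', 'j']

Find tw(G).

A width-4 tree decomposition is:
Bags: B1 = {b, e, g, j, l}  B2 = {e, g, i, j, l}  B3 = {e, h, i, j, l}  B4 = {a, b, e, g, j}  B5 = {b, c, e, g, j}  B6 = {b, e, g, j, k}  B7 = {b, c, d, g, j}  B8 = {b, d, f, g, j}
Tree: B1–B2, B2–B3, B1–B4, B4–B5, B1–B6, B5–B7, B7–B8
Each bag holds 5 vertices, so the decomposition has width 4, which upper-bounds the treewidth. On the other hand G contains the 5-clique {b, c, d, g, j}. A clique must lie in a single bag of any decomposition, so no decomposition can have width below 4. The upper and lower bounds meet at 4, so that is the treewidth.

4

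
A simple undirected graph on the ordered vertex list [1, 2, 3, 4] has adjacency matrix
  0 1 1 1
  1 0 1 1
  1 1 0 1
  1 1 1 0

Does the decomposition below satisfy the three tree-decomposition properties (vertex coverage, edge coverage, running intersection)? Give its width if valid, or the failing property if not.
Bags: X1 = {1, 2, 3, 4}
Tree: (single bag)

Yes; width 3.

Checking the three conditions: (i) the bags cover all of {1, 2, 3, 4}; (ii) for each edge, some bag contains both endpoints; (iii) the bags containing any fixed vertex form a subtree. All hold, so the decomposition is valid with width 4 − 1 = 3.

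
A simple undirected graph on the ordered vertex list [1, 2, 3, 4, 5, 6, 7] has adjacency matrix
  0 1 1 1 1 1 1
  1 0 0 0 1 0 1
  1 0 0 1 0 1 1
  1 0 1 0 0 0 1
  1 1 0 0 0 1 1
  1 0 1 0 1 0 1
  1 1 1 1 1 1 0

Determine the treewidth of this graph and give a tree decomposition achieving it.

Treewidth 3.
One optimal decomposition is:
Bags: B1 = {1, 5, 6, 7}  B2 = {1, 3, 6, 7}  B3 = {1, 3, 4, 7}  B4 = {1, 2, 5, 7}
Tree: B1–B2, B2–B3, B1–B4

The largest bag has 4 vertices, giving width 3; this decomposition certifies tw(G) ≤ 3. Conversely, {1, 2, 5, 7} is a clique of size 4, and the vertices of any clique must share a bag in every tree decomposition; so some bag has ≥ 4 vertices and tw(G) ≥ 3. The upper and lower bounds meet at 3, so that is the treewidth.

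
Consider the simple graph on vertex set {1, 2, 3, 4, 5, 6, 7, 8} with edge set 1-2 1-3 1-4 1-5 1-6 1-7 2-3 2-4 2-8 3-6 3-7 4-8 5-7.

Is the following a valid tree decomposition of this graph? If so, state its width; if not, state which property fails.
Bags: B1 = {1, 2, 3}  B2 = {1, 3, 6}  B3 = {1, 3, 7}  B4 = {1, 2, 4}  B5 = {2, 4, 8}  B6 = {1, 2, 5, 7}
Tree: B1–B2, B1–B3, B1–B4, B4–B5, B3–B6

No — bags containing vertex 2 are not connected in the tree.

A tree decomposition must satisfy three properties: every vertex lies in some bag; for every edge, both endpoints lie together in some bag; and for every vertex, the bags containing it form a connected subtree. Here bags containing vertex 2 are not connected in the tree, so the decomposition is invalid.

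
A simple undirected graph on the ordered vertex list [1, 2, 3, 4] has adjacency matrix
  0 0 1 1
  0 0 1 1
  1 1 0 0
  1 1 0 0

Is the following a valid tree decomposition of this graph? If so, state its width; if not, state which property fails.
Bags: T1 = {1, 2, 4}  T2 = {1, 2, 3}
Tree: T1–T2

Yes; width 2.

Vertex coverage: the bags together contain {1, 2, 3, 4}, the full vertex set. Edge coverage: each edge of G has both endpoints in at least one bag. Running intersection: for every vertex, the bags containing it form a connected subtree. All three properties hold, so this is a valid tree decomposition of width max|bag| − 1 = 2, and hence tw(G) ≤ 2.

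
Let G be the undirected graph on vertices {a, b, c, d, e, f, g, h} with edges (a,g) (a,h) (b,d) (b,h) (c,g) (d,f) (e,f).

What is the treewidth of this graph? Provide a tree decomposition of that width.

Treewidth 1.
One such decomposition:
Bags: B1 = {e, f}  B2 = {d, f}  B3 = {b, d}  B4 = {b, h}  B5 = {a, h}  B6 = {a, g}  B7 = {c, g}
Tree: B1–B2, B2–B3, B3–B4, B4–B5, B5–B6, B6–B7

The largest bag has 2 vertices, giving width 1; this decomposition certifies tw(G) ≤ 1. Any graph with an edge has treewidth ≥ 1, and G has the edge e–f. Combining the bounds, tw(G) = 1.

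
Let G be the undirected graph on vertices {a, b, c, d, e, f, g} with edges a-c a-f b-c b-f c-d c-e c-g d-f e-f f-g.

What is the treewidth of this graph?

2

A width-2 tree decomposition is:
Bags: B1 = {c, e, f}  B2 = {c, d, f}  B3 = {b, c, f}  B4 = {a, c, f}  B5 = {c, f, g}
Tree: B1–B2, B2–B3, B3–B4, B4–B5
The largest bag has 3 vertices, giving width 2; this decomposition certifies tw(G) ≤ 2. For the lower bound, G contains the cycle c–e–f–d–c, so G is not a forest; only forests have treewidth ≤ 1, hence tw(G) ≥ 2. Hence tw(G) = 2 exactly.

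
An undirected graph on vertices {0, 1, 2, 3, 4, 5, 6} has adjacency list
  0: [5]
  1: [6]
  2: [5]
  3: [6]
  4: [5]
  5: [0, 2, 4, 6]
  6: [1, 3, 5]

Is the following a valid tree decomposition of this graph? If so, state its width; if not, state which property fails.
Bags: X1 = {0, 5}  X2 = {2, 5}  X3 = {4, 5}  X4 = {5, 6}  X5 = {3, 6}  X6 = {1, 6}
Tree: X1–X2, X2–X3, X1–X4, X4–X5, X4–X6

Yes; width 1.

Vertex coverage: the bags together contain {0, 1, 2, 3, 4, 5, 6}, the full vertex set. Edge coverage: each edge of G has both endpoints in at least one bag. Running intersection: for every vertex, the bags containing it form a connected subtree. All three properties hold, so this is a valid tree decomposition of width max|bag| − 1 = 1, and hence tw(G) ≤ 1.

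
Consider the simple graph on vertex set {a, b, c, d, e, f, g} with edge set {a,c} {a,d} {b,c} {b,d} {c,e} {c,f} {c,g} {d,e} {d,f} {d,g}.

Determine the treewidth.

A width-2 tree decomposition is:
Bags: B1 = {c, d, f}  B2 = {b, c, d}  B3 = {c, d, g}  B4 = {a, c, d}  B5 = {c, d, e}
Tree: B1–B2, B2–B3, B3–B4, B4–B5
Each bag holds 3 vertices, so the decomposition has width 2, which upper-bounds the treewidth. The edges d–f–c–b–d form a cycle, so G is not a tree and its treewidth is at least 2. Combining the bounds, tw(G) = 2.

2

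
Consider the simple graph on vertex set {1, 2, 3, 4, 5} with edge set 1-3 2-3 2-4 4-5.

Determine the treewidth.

A width-1 tree decomposition is:
Bags: B1 = {1, 3}  B2 = {2, 3}  B3 = {2, 4}  B4 = {4, 5}
Tree: B1–B2, B2–B3, B3–B4
The largest bag has 2 vertices, giving width 1; this decomposition certifies tw(G) ≤ 1. Any graph with an edge has treewidth ≥ 1, and G has the edge 1–3. Combining the bounds, tw(G) = 1.

1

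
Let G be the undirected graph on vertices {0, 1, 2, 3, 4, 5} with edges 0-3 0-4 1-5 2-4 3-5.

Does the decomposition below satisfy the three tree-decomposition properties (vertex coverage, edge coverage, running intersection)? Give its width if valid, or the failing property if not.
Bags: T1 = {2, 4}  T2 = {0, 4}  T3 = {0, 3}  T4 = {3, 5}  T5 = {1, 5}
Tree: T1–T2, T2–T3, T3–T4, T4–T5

Checking the three conditions: (i) the bags cover all of {0, 1, 2, 3, 4, 5}; (ii) for each edge, some bag contains both endpoints; (iii) the bags containing any fixed vertex form a subtree. All hold, so the decomposition is valid with width 2 − 1 = 1.

Yes; width 1.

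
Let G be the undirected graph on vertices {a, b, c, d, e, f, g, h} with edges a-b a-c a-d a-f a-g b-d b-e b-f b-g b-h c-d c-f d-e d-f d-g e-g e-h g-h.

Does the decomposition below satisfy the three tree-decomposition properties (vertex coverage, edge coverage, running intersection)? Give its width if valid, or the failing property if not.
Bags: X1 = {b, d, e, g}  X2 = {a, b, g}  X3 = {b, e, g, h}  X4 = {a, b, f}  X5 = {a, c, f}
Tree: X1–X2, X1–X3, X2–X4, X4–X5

A tree decomposition must satisfy three properties: every vertex lies in some bag; for every edge, both endpoints lie together in some bag; and for every vertex, the bags containing it form a connected subtree. Here edge (d,a) lies in no bag, so the decomposition is invalid.

No — edge (d,a) lies in no bag.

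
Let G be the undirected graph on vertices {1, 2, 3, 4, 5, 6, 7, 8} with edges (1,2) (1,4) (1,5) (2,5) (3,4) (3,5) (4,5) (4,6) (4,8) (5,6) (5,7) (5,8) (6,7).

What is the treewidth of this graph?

2

A width-2 tree decomposition is:
Bags: B1 = {4, 5, 8}  B2 = {1, 4, 5}  B3 = {3, 4, 5}  B4 = {1, 2, 5}  B5 = {4, 5, 6}  B6 = {5, 6, 7}
Tree: B1–B2, B2–B3, B2–B4, B2–B5, B5–B6
The largest bag has 3 vertices, giving width 2; this decomposition certifies tw(G) ≤ 2. On the other hand G contains the 3-clique {1, 2, 5}. A clique must lie in a single bag of any decomposition, so no decomposition can have width below 2. Therefore the treewidth is 2.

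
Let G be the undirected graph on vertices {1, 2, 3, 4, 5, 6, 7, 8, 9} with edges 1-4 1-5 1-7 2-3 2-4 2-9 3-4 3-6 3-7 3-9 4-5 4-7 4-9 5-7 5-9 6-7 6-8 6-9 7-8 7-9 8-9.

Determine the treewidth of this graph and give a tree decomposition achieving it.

Treewidth 3.
One optimal decomposition is:
Bags: B1 = {3, 6, 7, 9}  B2 = {6, 7, 8, 9}  B3 = {3, 4, 7, 9}  B4 = {2, 3, 4, 9}  B5 = {4, 5, 7, 9}  B6 = {1, 4, 5, 7}
Tree: B1–B2, B1–B3, B3–B4, B3–B5, B5–B6

The largest bag has 4 vertices, giving width 3; this decomposition certifies tw(G) ≤ 3. For the lower bound, the 4 vertices {2, 3, 4, 9} are pairwise adjacent, and any tree decomposition puts a clique entirely inside one bag — forcing width ≥ 3. Therefore the treewidth is 3.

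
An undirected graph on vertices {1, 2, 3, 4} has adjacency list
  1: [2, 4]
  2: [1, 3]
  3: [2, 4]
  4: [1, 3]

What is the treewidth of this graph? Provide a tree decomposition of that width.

Treewidth 2.
One such decomposition:
Bags: B1 = {1, 2, 4}  B2 = {2, 3, 4}
Tree: B1–B2

Every bag has size at most 3, so the width is 3 − 1 = 2 and tw(G) ≤ 2. The edges 4–1–2–3–4 form a cycle, so G is not a tree and its treewidth is at least 2. Combining the bounds, tw(G) = 2.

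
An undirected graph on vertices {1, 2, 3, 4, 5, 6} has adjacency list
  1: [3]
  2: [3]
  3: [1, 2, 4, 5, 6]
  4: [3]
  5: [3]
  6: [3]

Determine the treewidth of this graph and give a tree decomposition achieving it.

The largest bag has 2 vertices, giving width 1; this decomposition certifies tw(G) ≤ 1. Any graph with an edge has treewidth ≥ 1, and G has the edge 3–6. Therefore the treewidth is 1.

Treewidth 1.
One optimal decomposition is:
Bags: B1 = {3, 6}  B2 = {1, 3}  B3 = {3, 4}  B4 = {2, 3}  B5 = {3, 5}
Tree: B1–B2, B1–B3, B2–B4, B1–B5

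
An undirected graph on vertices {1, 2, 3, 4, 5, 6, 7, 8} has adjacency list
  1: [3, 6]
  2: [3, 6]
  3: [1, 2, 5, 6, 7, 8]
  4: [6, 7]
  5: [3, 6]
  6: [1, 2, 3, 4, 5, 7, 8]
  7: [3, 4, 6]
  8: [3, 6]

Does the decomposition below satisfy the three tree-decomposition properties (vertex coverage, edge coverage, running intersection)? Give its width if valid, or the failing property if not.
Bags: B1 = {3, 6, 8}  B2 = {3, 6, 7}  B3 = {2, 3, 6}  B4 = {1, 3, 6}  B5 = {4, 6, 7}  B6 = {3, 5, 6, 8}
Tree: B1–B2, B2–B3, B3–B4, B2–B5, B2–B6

A tree decomposition must satisfy three properties: every vertex lies in some bag; for every edge, both endpoints lie together in some bag; and for every vertex, the bags containing it form a connected subtree. Here bags containing vertex 8 are not connected in the tree, so the decomposition is invalid.

No — bags containing vertex 8 are not connected in the tree.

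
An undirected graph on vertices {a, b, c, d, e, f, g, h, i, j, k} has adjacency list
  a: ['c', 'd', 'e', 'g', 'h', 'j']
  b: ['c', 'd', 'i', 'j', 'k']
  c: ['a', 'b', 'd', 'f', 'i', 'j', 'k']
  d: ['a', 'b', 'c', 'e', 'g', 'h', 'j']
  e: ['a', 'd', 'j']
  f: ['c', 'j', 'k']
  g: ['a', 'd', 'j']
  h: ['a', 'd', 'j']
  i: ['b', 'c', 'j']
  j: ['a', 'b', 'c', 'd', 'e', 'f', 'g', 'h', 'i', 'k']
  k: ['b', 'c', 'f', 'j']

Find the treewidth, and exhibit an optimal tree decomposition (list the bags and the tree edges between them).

Treewidth 3.
One optimal decomposition is:
Bags: B1 = {a, d, h, j}  B2 = {a, d, e, j}  B3 = {a, c, d, j}  B4 = {b, c, d, j}  B5 = {b, c, j, k}  B6 = {b, c, i, j}  B7 = {c, f, j, k}  B8 = {a, d, g, j}
Tree: B1–B2, B2–B3, B3–B4, B4–B5, B5–B6, B5–B7, B2–B8

The largest bag has 4 vertices, giving width 3; this decomposition certifies tw(G) ≤ 3. Conversely, {a, d, g, j} is a clique of size 4, and the vertices of any clique must share a bag in every tree decomposition; so some bag has ≥ 4 vertices and tw(G) ≥ 3. Hence tw(G) = 3 exactly.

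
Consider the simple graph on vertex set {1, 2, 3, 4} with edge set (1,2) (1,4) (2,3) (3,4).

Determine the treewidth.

A width-2 tree decomposition is:
Bags: B1 = {1, 2, 4}  B2 = {2, 3, 4}
Tree: B1–B2
Each bag holds 3 vertices, so the decomposition has width 2, which upper-bounds the treewidth. For the lower bound, G contains the cycle 2–1–4–3–2, so G is not a forest; only forests have treewidth ≤ 1, hence tw(G) ≥ 2. Hence tw(G) = 2 exactly.

2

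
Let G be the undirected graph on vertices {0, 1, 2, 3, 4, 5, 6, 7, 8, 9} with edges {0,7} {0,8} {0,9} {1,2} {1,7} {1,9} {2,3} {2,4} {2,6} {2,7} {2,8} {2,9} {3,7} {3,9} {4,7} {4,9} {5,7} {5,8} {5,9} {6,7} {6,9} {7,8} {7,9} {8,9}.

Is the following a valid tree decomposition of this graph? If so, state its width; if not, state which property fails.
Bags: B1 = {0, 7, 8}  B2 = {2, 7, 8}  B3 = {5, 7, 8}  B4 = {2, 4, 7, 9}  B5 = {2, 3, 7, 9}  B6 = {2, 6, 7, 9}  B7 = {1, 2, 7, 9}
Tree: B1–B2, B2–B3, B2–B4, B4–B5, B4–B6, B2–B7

No — edge (0,9) lies in no bag.

A tree decomposition must satisfy three properties: every vertex lies in some bag; for every edge, both endpoints lie together in some bag; and for every vertex, the bags containing it form a connected subtree. Here edge (0,9) lies in no bag, so the decomposition is invalid.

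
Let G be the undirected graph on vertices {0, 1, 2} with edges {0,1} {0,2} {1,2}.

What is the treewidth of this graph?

2

A width-2 tree decomposition is:
Bags: B1 = {0, 1, 2}
Tree: (single bag)
A single bag containing all 3 vertices is trivially a valid decomposition of width 2. Conversely, {0, 1, 2} is a clique of size 3, and the vertices of any clique must share a bag in every tree decomposition; so some bag has ≥ 3 vertices and tw(G) ≥ 2. Hence tw(G) = 2 exactly.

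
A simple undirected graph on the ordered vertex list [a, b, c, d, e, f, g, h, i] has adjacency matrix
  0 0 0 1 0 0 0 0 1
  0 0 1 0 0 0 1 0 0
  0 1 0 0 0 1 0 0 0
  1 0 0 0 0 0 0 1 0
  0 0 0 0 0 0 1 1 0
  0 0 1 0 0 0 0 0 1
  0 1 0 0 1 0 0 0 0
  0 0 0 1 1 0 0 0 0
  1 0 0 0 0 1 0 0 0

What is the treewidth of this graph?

A width-2 tree decomposition is:
Bags: B1 = {c, f, i}  B2 = {a, c, i}  B3 = {a, c, d}  B4 = {c, d, h}  B5 = {c, e, h}  B6 = {c, e, g}  B7 = {b, c, g}
Tree: B1–B2, B2–B3, B3–B4, B4–B5, B5–B6, B6–B7
Every bag has size at most 3, so the width is 3 − 1 = 2 and tw(G) ≤ 2. Since c–f–i–a–d–h–e–g–b–c is a cycle in G, G is not acyclic. Forests are exactly the graphs of treewidth ≤ 1, so tw(G) ≥ 2. The upper and lower bounds meet at 2, so that is the treewidth.

2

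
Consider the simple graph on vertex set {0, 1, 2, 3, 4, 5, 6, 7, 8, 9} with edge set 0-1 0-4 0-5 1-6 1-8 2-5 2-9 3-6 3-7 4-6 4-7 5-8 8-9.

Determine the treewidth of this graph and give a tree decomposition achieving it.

The largest bag has 3 vertices, giving width 2; this decomposition certifies tw(G) ≤ 2. Since 2–9–8–5–2 is a cycle in G, G is not acyclic. Forests are exactly the graphs of treewidth ≤ 1, so tw(G) ≥ 2. Hence tw(G) = 2 exactly.

Treewidth 2.
One optimal decomposition is:
Bags: B1 = {2, 5, 9}  B2 = {5, 8, 9}  B3 = {0, 5, 8}  B4 = {0, 1, 8}  B5 = {0, 1, 4}  B6 = {1, 4, 6}  B7 = {4, 6, 7}  B8 = {3, 6, 7}
Tree: B1–B2, B2–B3, B3–B4, B4–B5, B5–B6, B6–B7, B7–B8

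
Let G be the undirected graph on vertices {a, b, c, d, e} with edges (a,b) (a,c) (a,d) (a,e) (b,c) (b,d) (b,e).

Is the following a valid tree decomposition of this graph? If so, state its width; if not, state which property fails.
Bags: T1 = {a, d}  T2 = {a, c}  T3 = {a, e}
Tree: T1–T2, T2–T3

A tree decomposition must satisfy three properties: every vertex lies in some bag; for every edge, both endpoints lie together in some bag; and for every vertex, the bags containing it form a connected subtree. Here vertex b appears in no bag, so the decomposition is invalid.

No — vertex b appears in no bag.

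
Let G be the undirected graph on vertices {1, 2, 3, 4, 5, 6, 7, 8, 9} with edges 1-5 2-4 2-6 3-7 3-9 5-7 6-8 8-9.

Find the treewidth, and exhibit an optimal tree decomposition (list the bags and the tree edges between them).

Treewidth 1.
Bags: B1 = {2, 4}  B2 = {2, 6}  B3 = {6, 8}  B4 = {8, 9}  B5 = {3, 9}  B6 = {3, 7}  B7 = {5, 7}  B8 = {1, 5}
Tree: B1–B2, B2–B3, B3–B4, B4–B5, B5–B6, B6–B7, B7–B8

Each bag holds 2 vertices, so the decomposition has width 1, which upper-bounds the treewidth. Since G has at least one edge (e.g. 4–2), it is not an edgeless graph, so tw(G) ≥ 1. Therefore the treewidth is 1.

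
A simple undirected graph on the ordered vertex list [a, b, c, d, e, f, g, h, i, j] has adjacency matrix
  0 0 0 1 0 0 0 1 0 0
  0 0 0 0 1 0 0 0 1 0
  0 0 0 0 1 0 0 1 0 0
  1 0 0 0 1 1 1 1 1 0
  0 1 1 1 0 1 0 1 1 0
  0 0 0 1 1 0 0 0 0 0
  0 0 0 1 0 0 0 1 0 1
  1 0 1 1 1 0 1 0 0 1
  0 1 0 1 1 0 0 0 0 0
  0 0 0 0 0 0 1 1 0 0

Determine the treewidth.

A width-2 tree decomposition is:
Bags: B1 = {a, d, h}  B2 = {d, g, h}  B3 = {d, e, h}  B4 = {c, e, h}  B5 = {d, e, f}  B6 = {d, e, i}  B7 = {g, h, j}  B8 = {b, e, i}
Tree: B1–B2, B1–B3, B3–B4, B3–B5, B5–B6, B2–B7, B6–B8
The largest bag has 3 vertices, giving width 2; this decomposition certifies tw(G) ≤ 2. For the lower bound, the 3 vertices {d, g, h} are pairwise adjacent, and any tree decomposition puts a clique entirely inside one bag — forcing width ≥ 2. Combining the bounds, tw(G) = 2.

2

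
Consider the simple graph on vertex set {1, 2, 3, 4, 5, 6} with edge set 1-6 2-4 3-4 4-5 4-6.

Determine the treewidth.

1

A width-1 tree decomposition is:
Bags: B1 = {4, 6}  B2 = {1, 6}  B3 = {3, 4}  B4 = {4, 5}  B5 = {2, 4}
Tree: B1–B2, B1–B3, B1–B4, B4–B5
Each bag holds 2 vertices, so the decomposition has width 1, which upper-bounds the treewidth. Since G has at least one edge (e.g. 4–6), it is not an edgeless graph, so tw(G) ≥ 1. Therefore the treewidth is 1.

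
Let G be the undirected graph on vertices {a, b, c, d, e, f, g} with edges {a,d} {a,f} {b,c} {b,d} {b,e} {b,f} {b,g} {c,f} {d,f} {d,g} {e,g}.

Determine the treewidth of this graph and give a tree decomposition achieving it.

Every bag has size at most 3, so the width is 3 − 1 = 2 and tw(G) ≤ 2. For the lower bound, the 3 vertices {a, d, f} are pairwise adjacent, and any tree decomposition puts a clique entirely inside one bag — forcing width ≥ 2. Combining the bounds, tw(G) = 2.

Treewidth 2.
Bags: B1 = {b, d, f}  B2 = {a, d, f}  B3 = {b, d, g}  B4 = {b, c, f}  B5 = {b, e, g}
Tree: B1–B2, B1–B3, B1–B4, B3–B5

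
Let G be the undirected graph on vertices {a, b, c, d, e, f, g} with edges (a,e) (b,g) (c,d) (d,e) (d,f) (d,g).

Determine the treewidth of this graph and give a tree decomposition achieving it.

Every bag has size at most 2, so the width is 2 − 1 = 1 and tw(G) ≤ 1. G has an edge, so its treewidth is at least 1. Combining the bounds, tw(G) = 1.

Treewidth 1.
One optimal decomposition is:
Bags: B1 = {d, g}  B2 = {b, g}  B3 = {d, e}  B4 = {c, d}  B5 = {d, f}  B6 = {a, e}
Tree: B1–B2, B1–B3, B3–B4, B4–B5, B3–B6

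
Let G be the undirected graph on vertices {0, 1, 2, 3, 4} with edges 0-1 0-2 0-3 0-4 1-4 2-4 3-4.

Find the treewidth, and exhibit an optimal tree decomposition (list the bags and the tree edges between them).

Treewidth 2.
One optimal decomposition is:
Bags: B1 = {0, 2, 4}  B2 = {0, 1, 4}  B3 = {0, 3, 4}
Tree: B1–B2, B2–B3

The largest bag has 3 vertices, giving width 2; this decomposition certifies tw(G) ≤ 2. For the lower bound, the 3 vertices {0, 1, 4} are pairwise adjacent, and any tree decomposition puts a clique entirely inside one bag — forcing width ≥ 2. Therefore the treewidth is 2.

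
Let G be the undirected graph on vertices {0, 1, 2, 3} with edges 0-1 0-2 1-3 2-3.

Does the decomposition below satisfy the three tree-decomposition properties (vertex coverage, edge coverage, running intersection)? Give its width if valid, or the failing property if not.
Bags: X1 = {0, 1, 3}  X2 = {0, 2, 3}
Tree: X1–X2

Yes; width 2.

Vertex coverage: the bags together contain {0, 1, 2, 3}, the full vertex set. Edge coverage: each edge of G has both endpoints in at least one bag. Running intersection: for every vertex, the bags containing it form a connected subtree. All three properties hold, so this is a valid tree decomposition of width max|bag| − 1 = 2, and hence tw(G) ≤ 2.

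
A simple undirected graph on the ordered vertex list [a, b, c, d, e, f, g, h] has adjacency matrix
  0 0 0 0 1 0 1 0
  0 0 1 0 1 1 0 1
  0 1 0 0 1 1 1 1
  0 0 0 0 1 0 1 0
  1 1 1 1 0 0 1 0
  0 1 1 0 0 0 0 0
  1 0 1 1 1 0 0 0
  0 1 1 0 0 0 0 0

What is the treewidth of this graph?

2

A width-2 tree decomposition is:
Bags: B1 = {b, c, e}  B2 = {c, e, g}  B3 = {a, e, g}  B4 = {b, c, h}  B5 = {d, e, g}  B6 = {b, c, f}
Tree: B1–B2, B2–B3, B1–B4, B3–B5, B4–B6
Each bag holds 3 vertices, so the decomposition has width 2, which upper-bounds the treewidth. Conversely, {d, e, g} is a clique of size 3, and the vertices of any clique must share a bag in every tree decomposition; so some bag has ≥ 3 vertices and tw(G) ≥ 2. Hence tw(G) = 2 exactly.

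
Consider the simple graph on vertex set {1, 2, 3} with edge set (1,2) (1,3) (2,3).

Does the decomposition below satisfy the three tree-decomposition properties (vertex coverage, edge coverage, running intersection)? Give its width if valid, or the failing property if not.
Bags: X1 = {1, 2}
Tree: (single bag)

A tree decomposition must satisfy three properties: every vertex lies in some bag; for every edge, both endpoints lie together in some bag; and for every vertex, the bags containing it form a connected subtree. Here vertex 3 appears in no bag, so the decomposition is invalid.

No — vertex 3 appears in no bag.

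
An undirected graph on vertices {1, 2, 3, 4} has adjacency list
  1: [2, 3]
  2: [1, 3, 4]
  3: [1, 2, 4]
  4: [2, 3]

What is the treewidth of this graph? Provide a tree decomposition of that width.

Treewidth 2.
One optimal decomposition is:
Bags: B1 = {1, 2, 3}  B2 = {2, 3, 4}
Tree: B1–B2

The largest bag has 3 vertices, giving width 2; this decomposition certifies tw(G) ≤ 2. Conversely, {1, 2, 3} is a clique of size 3, and the vertices of any clique must share a bag in every tree decomposition; so some bag has ≥ 3 vertices and tw(G) ≥ 2. Therefore the treewidth is 2.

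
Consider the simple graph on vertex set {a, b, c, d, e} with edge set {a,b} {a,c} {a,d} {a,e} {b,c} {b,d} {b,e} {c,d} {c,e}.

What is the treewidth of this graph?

3

A width-3 tree decomposition is:
Bags: B1 = {a, b, c, e}  B2 = {a, b, c, d}
Tree: B1–B2
The largest bag has 4 vertices, giving width 3; this decomposition certifies tw(G) ≤ 3. Conversely, {a, b, c, d} is a clique of size 4, and the vertices of any clique must share a bag in every tree decomposition; so some bag has ≥ 4 vertices and tw(G) ≥ 3. The upper and lower bounds meet at 3, so that is the treewidth.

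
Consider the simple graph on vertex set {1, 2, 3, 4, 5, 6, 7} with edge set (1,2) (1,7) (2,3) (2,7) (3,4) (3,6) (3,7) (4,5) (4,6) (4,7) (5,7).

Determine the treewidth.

2

A width-2 tree decomposition is:
Bags: B1 = {2, 3, 7}  B2 = {3, 4, 7}  B3 = {3, 4, 6}  B4 = {1, 2, 7}  B5 = {4, 5, 7}
Tree: B1–B2, B2–B3, B1–B4, B2–B5
Each bag holds 3 vertices, so the decomposition has width 2, which upper-bounds the treewidth. On the other hand G contains the 3-clique {3, 4, 6}. A clique must lie in a single bag of any decomposition, so no decomposition can have width below 2. Hence tw(G) = 2 exactly.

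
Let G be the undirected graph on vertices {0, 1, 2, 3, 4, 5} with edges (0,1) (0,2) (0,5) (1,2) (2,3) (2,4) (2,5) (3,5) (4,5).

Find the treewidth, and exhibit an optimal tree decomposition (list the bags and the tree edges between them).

Treewidth 2.
One optimal decomposition is:
Bags: B1 = {0, 2, 5}  B2 = {2, 3, 5}  B3 = {2, 4, 5}  B4 = {0, 1, 2}
Tree: B1–B2, B2–B3, B1–B4

Each bag holds 3 vertices, so the decomposition has width 2, which upper-bounds the treewidth. For the lower bound, the 3 vertices {0, 1, 2} are pairwise adjacent, and any tree decomposition puts a clique entirely inside one bag — forcing width ≥ 2. Combining the bounds, tw(G) = 2.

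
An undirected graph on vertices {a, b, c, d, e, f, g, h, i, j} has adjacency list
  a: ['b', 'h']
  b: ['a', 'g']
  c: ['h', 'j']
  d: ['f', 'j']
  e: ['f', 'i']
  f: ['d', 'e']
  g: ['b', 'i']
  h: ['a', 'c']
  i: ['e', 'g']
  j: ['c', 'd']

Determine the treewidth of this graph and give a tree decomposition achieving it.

Each bag holds 3 vertices, so the decomposition has width 2, which upper-bounds the treewidth. Since g–b–a–h–c–j–d–f–e–i–g is a cycle in G, G is not acyclic. Forests are exactly the graphs of treewidth ≤ 1, so tw(G) ≥ 2. The upper and lower bounds meet at 2, so that is the treewidth.

Treewidth 2.
One such decomposition:
Bags: B1 = {a, b, g}  B2 = {a, g, h}  B3 = {c, g, h}  B4 = {c, g, j}  B5 = {d, g, j}  B6 = {d, f, g}  B7 = {e, f, g}  B8 = {e, g, i}
Tree: B1–B2, B2–B3, B3–B4, B4–B5, B5–B6, B6–B7, B7–B8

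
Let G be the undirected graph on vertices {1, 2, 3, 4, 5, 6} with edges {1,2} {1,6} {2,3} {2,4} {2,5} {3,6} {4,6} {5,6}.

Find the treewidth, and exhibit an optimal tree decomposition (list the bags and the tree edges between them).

Treewidth 2.
One such decomposition:
Bags: B1 = {2, 5, 6}  B2 = {2, 3, 6}  B3 = {2, 4, 6}  B4 = {1, 2, 6}
Tree: B1–B2, B2–B3, B3–B4

Every bag has size at most 3, so the width is 3 − 1 = 2 and tw(G) ≤ 2. The edges 2–5–6–3–2 form a cycle, so G is not a tree and its treewidth is at least 2. Hence tw(G) = 2 exactly.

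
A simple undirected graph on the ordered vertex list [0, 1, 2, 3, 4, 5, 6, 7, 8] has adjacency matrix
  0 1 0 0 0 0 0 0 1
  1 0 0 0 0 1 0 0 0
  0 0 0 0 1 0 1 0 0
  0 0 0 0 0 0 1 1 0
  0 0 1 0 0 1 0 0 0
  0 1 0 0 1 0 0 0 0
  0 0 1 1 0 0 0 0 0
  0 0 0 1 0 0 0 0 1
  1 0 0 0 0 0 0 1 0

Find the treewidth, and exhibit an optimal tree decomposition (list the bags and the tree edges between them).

Treewidth 2.
One optimal decomposition is:
Bags: B1 = {2, 4, 5}  B2 = {2, 5, 6}  B3 = {3, 5, 6}  B4 = {3, 5, 7}  B5 = {5, 7, 8}  B6 = {0, 5, 8}  B7 = {0, 1, 5}
Tree: B1–B2, B2–B3, B3–B4, B4–B5, B5–B6, B6–B7

Each bag holds 3 vertices, so the decomposition has width 2, which upper-bounds the treewidth. The edges 5–4–2–6–3–7–8–0–1–5 form a cycle, so G is not a tree and its treewidth is at least 2. Hence tw(G) = 2 exactly.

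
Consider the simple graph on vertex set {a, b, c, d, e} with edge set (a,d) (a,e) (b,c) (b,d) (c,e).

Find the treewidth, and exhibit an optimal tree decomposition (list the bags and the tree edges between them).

Every bag has size at most 3, so the width is 3 − 1 = 2 and tw(G) ≤ 2. The edges c–b–d–a–e–c form a cycle, so G is not a tree and its treewidth is at least 2. Combining the bounds, tw(G) = 2.

Treewidth 2.
One optimal decomposition is:
Bags: B1 = {b, c, d}  B2 = {a, c, d}  B3 = {a, c, e}
Tree: B1–B2, B2–B3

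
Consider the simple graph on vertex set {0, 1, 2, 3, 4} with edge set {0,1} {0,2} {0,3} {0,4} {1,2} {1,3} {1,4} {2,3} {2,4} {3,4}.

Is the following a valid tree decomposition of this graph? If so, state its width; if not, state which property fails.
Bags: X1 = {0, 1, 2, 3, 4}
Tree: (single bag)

Checking the three conditions: (i) the bags cover all of {0, 1, 2, 3, 4}; (ii) for each edge, some bag contains both endpoints; (iii) the bags containing any fixed vertex form a subtree. All hold, so the decomposition is valid with width 5 − 1 = 4.

Yes; width 4.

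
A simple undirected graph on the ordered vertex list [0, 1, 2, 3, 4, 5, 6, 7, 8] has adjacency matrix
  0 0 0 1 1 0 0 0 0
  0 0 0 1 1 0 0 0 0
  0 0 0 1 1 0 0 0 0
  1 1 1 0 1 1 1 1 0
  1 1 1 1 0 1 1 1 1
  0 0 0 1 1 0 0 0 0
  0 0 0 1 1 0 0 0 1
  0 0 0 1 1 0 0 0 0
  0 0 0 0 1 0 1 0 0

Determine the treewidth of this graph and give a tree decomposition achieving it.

Treewidth 2.
One optimal decomposition is:
Bags: B1 = {2, 3, 4}  B2 = {1, 3, 4}  B3 = {3, 4, 6}  B4 = {4, 6, 8}  B5 = {0, 3, 4}  B6 = {3, 4, 5}  B7 = {3, 4, 7}
Tree: B1–B2, B1–B3, B3–B4, B3–B5, B1–B6, B6–B7

Each bag holds 3 vertices, so the decomposition has width 2, which upper-bounds the treewidth. For the lower bound, the 3 vertices {4, 6, 8} are pairwise adjacent, and any tree decomposition puts a clique entirely inside one bag — forcing width ≥ 2. The upper and lower bounds meet at 2, so that is the treewidth.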